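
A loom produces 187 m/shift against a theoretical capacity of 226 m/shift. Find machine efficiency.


Formula: Efficiency% = (Actual output / Theoretical output) * 100
Efficiency% = (187 / 226) * 100
Efficiency% = 0.827434 * 100 = 82.7434% ≈ 82.7%

82.7%


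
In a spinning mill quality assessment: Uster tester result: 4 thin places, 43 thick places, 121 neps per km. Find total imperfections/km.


Formula: Total = thin places + thick places + neps
Total = 4 + 43 + 121
Total = 168 imperfections/km

168 imperfections/km


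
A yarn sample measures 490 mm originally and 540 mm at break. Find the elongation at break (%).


Formula: Elongation (%) = ((L_break - L0) / L0) * 100
Step 1: Extension = 540 - 490 = 50 mm
Step 2: Elongation = (50 / 490) * 100
Step 3: Elongation = 0.102041 * 100 = 10.2041% ≈ 10.2%

10.2%


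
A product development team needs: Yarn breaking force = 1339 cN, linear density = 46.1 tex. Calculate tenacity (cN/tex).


Formula: Tenacity = Breaking force / Linear density
Tenacity = 1339 cN / 46.1 tex
Tenacity = 29.05 cN/tex

29.05 cN/tex


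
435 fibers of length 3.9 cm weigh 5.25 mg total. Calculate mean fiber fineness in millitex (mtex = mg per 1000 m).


Formula: fineness (mtex) = mass (mg) / total length (km) = (mass_mg / total_length_m) * 1000
Step 1: Convert fiber length: 3.9 cm = 0.039 m
Step 2: Total fiber length = 435 * 0.039 = 16.965 m
Step 3: Linear density = 5.25 mg / 16.965 m = 0.3095 mg/m
Step 4: fineness = 0.3095 * 1000 = 309.5 mtex

309.5 mtex


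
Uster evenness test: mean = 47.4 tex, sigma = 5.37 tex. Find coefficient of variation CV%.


Formula: CV% = (standard deviation / mean) * 100
Step 1: Ratio = 5.37 / 47.4 = 0.113291
Step 2: CV% = 0.113291 * 100 = 11.3291% ≈ 11.3%

11.3%


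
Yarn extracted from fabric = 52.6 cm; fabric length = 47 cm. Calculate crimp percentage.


Formula: Crimp% = ((L_yarn - L_fabric) / L_fabric) * 100
Step 1: Extension = 52.6 - 47 = 5.6 cm
Step 2: Crimp% = (5.6 / 47) * 100
Step 3: Crimp% = 0.119149 * 100 = 11.9149% ≈ 11.9%

11.9%


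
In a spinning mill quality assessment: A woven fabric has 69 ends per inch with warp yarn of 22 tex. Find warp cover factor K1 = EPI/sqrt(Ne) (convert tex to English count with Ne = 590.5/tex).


Formula: K1 = EPI / sqrt(Ne), with Ne = 590.5 / tex_warp
Step 1: Ne = 590.5 / 22 = 26.841
Step 2: sqrt(Ne) = sqrt(26.841) = 5.1808
Step 3: K1 = 69 / 5.1808 = 13.3

13.3


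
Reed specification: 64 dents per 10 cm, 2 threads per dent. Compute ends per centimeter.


Formula: EPC = (dents per 10 cm * ends per dent) / 10
Step 1: Total ends per 10 cm = 64 * 2 = 128
Step 2: EPC = 128 / 10 = 12.8 ends/cm

12.8 ends/cm


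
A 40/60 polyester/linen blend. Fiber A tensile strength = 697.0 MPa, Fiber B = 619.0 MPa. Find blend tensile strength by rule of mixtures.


Formula: Blend property = (fraction_A * property_A) + (fraction_B * property_B)
Step 1: Contribution A = 40/100 * 697.0 MPa = 278.8 MPa
Step 2: Contribution B = 60/100 * 619.0 MPa = 371.4 MPa
Step 3: Blend tensile strength = 278.8 + 371.4 = 650.2 MPa

650.2 MPa


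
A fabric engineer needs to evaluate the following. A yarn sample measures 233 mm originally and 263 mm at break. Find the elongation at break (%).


Formula: Elongation (%) = ((L_break - L0) / L0) * 100
Step 1: Extension = 263 - 233 = 30 mm
Step 2: Elongation = (30 / 233) * 100
Step 3: Elongation = 0.128755 * 100 = 12.8755% ≈ 12.9%

12.9%


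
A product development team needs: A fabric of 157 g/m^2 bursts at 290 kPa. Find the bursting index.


Formula: Bursting Index = Bursting Strength / Fabric GSM
BI = 290 kPa / 157 g/m^2
BI = 1.847 kPa/(g/m^2)

1.847 kPa/(g/m^2)


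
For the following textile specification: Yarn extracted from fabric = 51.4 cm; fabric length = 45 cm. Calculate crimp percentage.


Formula: Crimp% = ((L_yarn - L_fabric) / L_fabric) * 100
Step 1: Extension = 51.4 - 45 = 6.4 cm
Step 2: Crimp% = (6.4 / 45) * 100
Step 3: Crimp% = 0.142222 * 100 = 14.2222% ≈ 14.2%

14.2%


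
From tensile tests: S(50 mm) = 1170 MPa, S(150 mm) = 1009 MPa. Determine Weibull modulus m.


Formula: m = ln(L1/L2) / ln(S2/S1)
Step 1: ln(L1/L2) = ln(50/150) = -1.09861
Step 2: S2/S1 = 1009/1170 = 0.86239
Step 3: ln(S2/S1) = ln(0.86239) = -0.14805
Step 4: m = -1.09861 / -0.14805 = 7.42

7.42 (Weibull m)


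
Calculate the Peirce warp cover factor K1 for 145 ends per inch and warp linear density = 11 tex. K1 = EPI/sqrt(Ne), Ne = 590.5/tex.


Formula: K1 = EPI / sqrt(Ne), with Ne = 590.5 / tex_warp
Step 1: Ne = 590.5 / 11 = 53.682
Step 2: sqrt(Ne) = sqrt(53.682) = 7.3268
Step 3: K1 = 145 / 7.3268 = 19.8

19.8


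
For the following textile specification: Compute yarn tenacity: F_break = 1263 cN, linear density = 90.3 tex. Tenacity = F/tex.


Formula: Tenacity = Breaking force / Linear density
Tenacity = 1263 cN / 90.3 tex
Tenacity = 13.99 cN/tex

13.99 cN/tex


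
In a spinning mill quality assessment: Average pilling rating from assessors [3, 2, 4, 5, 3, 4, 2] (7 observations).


Formula: Mean = sum / count
Sum = 3 + 2 + 4 + 5 + 3 + 4 + 2 = 23
Mean = 23 / 7 = 3.3

3.3


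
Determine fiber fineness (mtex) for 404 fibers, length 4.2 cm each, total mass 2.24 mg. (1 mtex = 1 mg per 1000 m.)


Formula: fineness (mtex) = mass (mg) / total length (km) = (mass_mg / total_length_m) * 1000
Step 1: Convert fiber length: 4.2 cm = 0.042 m
Step 2: Total fiber length = 404 * 0.042 = 16.968 m
Step 3: Linear density = 2.24 mg / 16.968 m = 0.1320 mg/m
Step 4: fineness = 0.1320 * 1000 = 132.0 mtex

132.0 mtex


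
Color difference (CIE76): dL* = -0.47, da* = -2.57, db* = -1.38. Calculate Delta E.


Formula: Delta E = sqrt(dL*^2 + da*^2 + db*^2)
Step 1: dL*^2 = (-0.47)^2 = 0.2209
Step 2: da*^2 = (-2.57)^2 = 6.6049
Step 3: db*^2 = (-1.38)^2 = 1.9044
Step 4: Sum = 0.2209 + 6.6049 + 1.9044 = 8.7302
Step 5: Delta E = sqrt(8.7302) = 2.95

2.95 Delta E


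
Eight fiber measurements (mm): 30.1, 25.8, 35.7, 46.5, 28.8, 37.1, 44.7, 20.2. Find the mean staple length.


Formula: Mean = sum of lengths / count
Sum = 30.1 + 25.8 + 35.7 + 46.5 + 28.8 + 37.1 + 44.7 + 20.2
Sum = 268.9 mm
Mean = 268.9 / 8 = 33.61 mm

33.61 mm


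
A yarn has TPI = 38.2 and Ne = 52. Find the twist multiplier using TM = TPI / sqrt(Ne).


Formula: TM = TPI / sqrt(Ne)
Step 1: sqrt(Ne) = sqrt(52) = 7.2111
Step 2: TM = 38.2 / 7.2111 = 5.30

5.30 TM


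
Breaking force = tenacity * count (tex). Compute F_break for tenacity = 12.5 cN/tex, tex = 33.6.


Formula: Breaking force = Tenacity * Linear density
F = 12.5 cN/tex * 33.6 tex
F = 420.00 cN

420.00 cN


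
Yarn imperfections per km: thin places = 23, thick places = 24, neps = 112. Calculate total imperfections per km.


Formula: Total = thin places + thick places + neps
Total = 23 + 24 + 112
Total = 159 imperfections/km

159 imperfections/km


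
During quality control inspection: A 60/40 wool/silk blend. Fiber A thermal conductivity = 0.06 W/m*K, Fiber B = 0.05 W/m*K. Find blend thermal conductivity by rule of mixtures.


Formula: Blend property = (fraction_A * property_A) + (fraction_B * property_B)
Step 1: Contribution A = 60/100 * 0.06 W/m*K = 0.036 W/m*K
Step 2: Contribution B = 40/100 * 0.05 W/m*K = 0.02 W/m*K
Step 3: Blend thermal conductivity = 0.036 + 0.02 = 0.056 W/m*K

0.056 W/m*K


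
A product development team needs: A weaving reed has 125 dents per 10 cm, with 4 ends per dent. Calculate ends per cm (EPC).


Formula: EPC = (dents per 10 cm * ends per dent) / 10
Step 1: Total ends per 10 cm = 125 * 4 = 500
Step 2: EPC = 500 / 10 = 50.0 ends/cm

50.0 ends/cm


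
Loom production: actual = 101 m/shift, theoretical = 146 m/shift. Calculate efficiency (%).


Formula: Efficiency% = (Actual output / Theoretical output) * 100
Efficiency% = (101 / 146) * 100
Efficiency% = 0.691781 * 100 = 69.1781% ≈ 69.2%

69.2%


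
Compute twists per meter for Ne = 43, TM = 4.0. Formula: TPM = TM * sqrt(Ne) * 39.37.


Formula: TPM = TM * sqrt(Ne) * 39.37
Step 1: sqrt(Ne) = sqrt(43) = 6.5574
Step 2: TM * sqrt(Ne) = 4.0 * 6.5574 = 26.2296
Step 3: TPM = 26.2296 * 39.37 = 1033 twists/m

1033 twists/m


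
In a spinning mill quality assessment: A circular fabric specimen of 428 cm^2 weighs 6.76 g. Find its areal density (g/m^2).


Formula: GSM = mass_g / area_m2
Step 1: Convert area: 428 cm^2 = 428 / 10000 = 0.0428 m^2
Step 2: GSM = 6.76 g / 0.0428 m^2 = 157.9 g/m^2

157.9 g/m^2


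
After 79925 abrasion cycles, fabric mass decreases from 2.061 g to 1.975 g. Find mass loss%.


Formula: Mass loss% = ((m_before - m_after) / m_before) * 100
Step 1: Mass loss = 2.061 - 1.975 = 0.086 g
Step 2: Ratio = 0.086 / 2.061 = 0.0417273
Step 3: Mass loss% = 0.0417273 * 100 = 4.17273% ≈ 4.17%

4.17%


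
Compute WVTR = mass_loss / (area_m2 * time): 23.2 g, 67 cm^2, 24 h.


Formula: WVTR = mass_loss / (area * time)
Step 1: Convert area: 67 cm^2 = 0.0067 m^2
Step 2: WVTR = 23.2 g / (0.0067 m^2 * 24 h)
Step 3: WVTR = 23.2 / 0.1608 = 144.3 g/m^2/h

144.3 g/m^2/h


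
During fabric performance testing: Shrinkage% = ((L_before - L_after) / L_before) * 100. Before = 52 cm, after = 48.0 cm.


Formula: Shrinkage% = ((L_before - L_after) / L_before) * 100
Step 1: Shrinkage = 52 - 48.0 = 4.0 cm
Step 2: Shrinkage% = (4.0 / 52) * 100
Step 3: Shrinkage% = 0.076923 * 100 = 7.6923% ≈ 7.7%

7.7%


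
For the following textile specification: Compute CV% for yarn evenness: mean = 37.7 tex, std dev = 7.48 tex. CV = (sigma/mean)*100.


Formula: CV% = (standard deviation / mean) * 100
Step 1: Ratio = 7.48 / 37.7 = 0.198408
Step 2: CV% = 0.198408 * 100 = 19.8408% ≈ 19.8%

19.8%


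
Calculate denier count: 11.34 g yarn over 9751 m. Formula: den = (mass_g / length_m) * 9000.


Formula: den = (mass_g / length_m) * 9000
Substituting: den = (11.34 / 9751) * 9000
Intermediate: 11.34 / 9751 = 0.00116296 g/m
den = 0.00116296 * 9000 = 10.5 denier

10.5 denier


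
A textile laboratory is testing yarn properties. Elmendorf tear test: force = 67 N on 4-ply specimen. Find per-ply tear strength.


Formula: Per-ply strength = Total force / Number of plies
Per-ply = 67 N / 4
Per-ply = 16.75 N

16.75 N


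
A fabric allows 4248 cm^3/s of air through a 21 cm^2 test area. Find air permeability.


Formula: Air Permeability = Airflow / Test Area
AP = 4248 cm^3/s / 21 cm^2
AP = 202.3 cm^3/s/cm^2

202.3 cm^3/s/cm^2


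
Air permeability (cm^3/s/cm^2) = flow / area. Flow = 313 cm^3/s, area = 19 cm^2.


Formula: Air Permeability = Airflow / Test Area
AP = 313 cm^3/s / 19 cm^2
AP = 16.5 cm^3/s/cm^2

16.5 cm^3/s/cm^2


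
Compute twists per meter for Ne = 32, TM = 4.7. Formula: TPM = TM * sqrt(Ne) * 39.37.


Formula: TPM = TM * sqrt(Ne) * 39.37
Step 1: sqrt(Ne) = sqrt(32) = 5.6569
Step 2: TM * sqrt(Ne) = 4.7 * 5.6569 = 26.5874
Step 3: TPM = 26.5874 * 39.37 = 1047 twists/m

1047 twists/m


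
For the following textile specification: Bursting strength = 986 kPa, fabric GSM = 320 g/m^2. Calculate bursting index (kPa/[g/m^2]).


Formula: Bursting Index = Bursting Strength / Fabric GSM
BI = 986 kPa / 320 g/m^2
BI = 3.081 kPa/(g/m^2)

3.081 kPa/(g/m^2)


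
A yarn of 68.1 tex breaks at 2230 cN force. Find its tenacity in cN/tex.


Formula: Tenacity = Breaking force / Linear density
Tenacity = 2230 cN / 68.1 tex
Tenacity = 32.75 cN/tex

32.75 cN/tex


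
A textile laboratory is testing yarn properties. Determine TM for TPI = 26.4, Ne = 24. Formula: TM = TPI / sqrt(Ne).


Formula: TM = TPI / sqrt(Ne)
Step 1: sqrt(Ne) = sqrt(24) = 4.899
Step 2: TM = 26.4 / 4.899 = 5.39

5.39 TM


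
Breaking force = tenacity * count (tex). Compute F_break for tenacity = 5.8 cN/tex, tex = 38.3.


Formula: Breaking force = Tenacity * Linear density
F = 5.8 cN/tex * 38.3 tex
F = 222.14 cN

222.14 cN


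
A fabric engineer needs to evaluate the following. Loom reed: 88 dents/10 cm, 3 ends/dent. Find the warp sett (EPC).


Formula: EPC = (dents per 10 cm * ends per dent) / 10
Step 1: Total ends per 10 cm = 88 * 3 = 264
Step 2: EPC = 264 / 10 = 26.4 ends/cm

26.4 ends/cm


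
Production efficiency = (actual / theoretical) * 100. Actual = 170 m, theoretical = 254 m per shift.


Formula: Efficiency% = (Actual output / Theoretical output) * 100
Efficiency% = (170 / 254) * 100
Efficiency% = 0.669291 * 100 = 66.9291% ≈ 66.9%

66.9%


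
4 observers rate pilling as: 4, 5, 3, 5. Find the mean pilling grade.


Formula: Mean = sum / count
Sum = 4 + 5 + 3 + 5 = 17
Mean = 17 / 4 = 4.3

4.3


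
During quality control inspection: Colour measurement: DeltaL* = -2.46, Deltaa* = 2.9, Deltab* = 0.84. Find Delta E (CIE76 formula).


Formula: Delta E = sqrt(dL*^2 + da*^2 + db*^2)
Step 1: dL*^2 = (-2.46)^2 = 6.0516
Step 2: da*^2 = 2.9^2 = 8.41
Step 3: db*^2 = 0.84^2 = 0.7056
Step 4: Sum = 6.0516 + 8.41 + 0.7056 = 15.1672
Step 5: Delta E = sqrt(15.1672) = 3.89

3.89 Delta E


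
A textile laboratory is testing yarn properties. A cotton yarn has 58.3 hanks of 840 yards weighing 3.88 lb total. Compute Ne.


Formula: Ne = hanks / mass_lb
Substituting: Ne = 58.3 / 3.88
Ne = 15.0

15.0 Ne


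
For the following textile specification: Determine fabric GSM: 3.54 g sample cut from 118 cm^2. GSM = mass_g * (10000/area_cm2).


Formula: GSM = mass_g / area_m2
Step 1: Convert area: 118 cm^2 = 118 / 10000 = 0.0118 m^2
Step 2: GSM = 3.54 g / 0.0118 m^2 = 300.0 g/m^2

300.0 g/m^2


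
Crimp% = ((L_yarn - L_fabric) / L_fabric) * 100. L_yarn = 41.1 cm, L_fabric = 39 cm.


Formula: Crimp% = ((L_yarn - L_fabric) / L_fabric) * 100
Step 1: Extension = 41.1 - 39 = 2.1 cm
Step 2: Crimp% = (2.1 / 39) * 100
Step 3: Crimp% = 0.053846 * 100 = 5.3846% ≈ 5.4%

5.4%


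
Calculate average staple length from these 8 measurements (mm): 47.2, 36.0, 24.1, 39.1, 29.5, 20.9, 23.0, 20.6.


Formula: Mean = sum of lengths / count
Sum = 47.2 + 36.0 + 24.1 + 39.1 + 29.5 + 20.9 + 23.0 + 20.6
Sum = 240.4 mm
Mean = 240.4 / 8 = 30.05 mm

30.05 mm


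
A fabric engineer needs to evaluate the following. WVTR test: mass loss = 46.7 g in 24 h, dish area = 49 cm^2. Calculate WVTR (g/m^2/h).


Formula: WVTR = mass_loss / (area * time)
Step 1: Convert area: 49 cm^2 = 0.0049 m^2
Step 2: WVTR = 46.7 g / (0.0049 m^2 * 24 h)
Step 3: WVTR = 46.7 / 0.1176 = 397.1 g/m^2/h

397.1 g/m^2/h


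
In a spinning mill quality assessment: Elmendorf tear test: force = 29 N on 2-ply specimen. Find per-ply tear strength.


Formula: Per-ply strength = Total force / Number of plies
Per-ply = 29 N / 2
Per-ply = 14.5 N

14.5 N


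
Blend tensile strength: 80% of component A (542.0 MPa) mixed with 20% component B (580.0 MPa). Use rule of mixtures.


Formula: Blend property = (fraction_A * property_A) + (fraction_B * property_B)
Step 1: Contribution A = 80/100 * 542.0 MPa = 433.6 MPa
Step 2: Contribution B = 20/100 * 580.0 MPa = 116.0 MPa
Step 3: Blend tensile strength = 433.6 + 116.0 = 549.6 MPa

549.6 MPa


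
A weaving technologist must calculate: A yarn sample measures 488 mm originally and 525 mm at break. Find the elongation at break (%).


Formula: Elongation (%) = ((L_break - L0) / L0) * 100
Step 1: Extension = 525 - 488 = 37 mm
Step 2: Elongation = (37 / 488) * 100
Step 3: Elongation = 0.07582 * 100 = 7.582% ≈ 7.6%

7.6%


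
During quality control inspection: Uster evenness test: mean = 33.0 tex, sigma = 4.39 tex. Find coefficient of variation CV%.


Formula: CV% = (standard deviation / mean) * 100
Step 1: Ratio = 4.39 / 33.0 = 0.13303
Step 2: CV% = 0.13303 * 100 = 13.303% ≈ 13.3%

13.3%


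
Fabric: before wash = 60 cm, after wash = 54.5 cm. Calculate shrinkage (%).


Formula: Shrinkage% = ((L_before - L_after) / L_before) * 100
Step 1: Shrinkage = 60 - 54.5 = 5.5 cm
Step 2: Shrinkage% = (5.5 / 60) * 100
Step 3: Shrinkage% = 0.091667 * 100 = 9.1667% ≈ 9.2%

9.2%


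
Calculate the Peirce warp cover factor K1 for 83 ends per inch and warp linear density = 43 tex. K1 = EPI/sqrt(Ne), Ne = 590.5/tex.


Formula: K1 = EPI / sqrt(Ne), with Ne = 590.5 / tex_warp
Step 1: Ne = 590.5 / 43 = 13.733
Step 2: sqrt(Ne) = sqrt(13.733) = 3.7058
Step 3: K1 = 83 / 3.7058 = 22.4

22.4


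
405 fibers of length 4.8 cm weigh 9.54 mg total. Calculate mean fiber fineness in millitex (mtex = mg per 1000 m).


Formula: fineness (mtex) = mass (mg) / total length (km) = (mass_mg / total_length_m) * 1000
Step 1: Convert fiber length: 4.8 cm = 0.048 m
Step 2: Total fiber length = 405 * 0.048 = 19.44 m
Step 3: Linear density = 9.54 mg / 19.44 m = 0.4907 mg/m
Step 4: fineness = 0.4907 * 1000 = 490.7 mtex

490.7 mtex


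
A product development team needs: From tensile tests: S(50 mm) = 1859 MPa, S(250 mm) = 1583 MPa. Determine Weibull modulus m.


Formula: m = ln(L1/L2) / ln(S2/S1)
Step 1: ln(L1/L2) = ln(50/250) = -1.60944
Step 2: S2/S1 = 1583/1859 = 0.85153
Step 3: ln(S2/S1) = ln(0.85153) = -0.16072
Step 4: m = -1.60944 / -0.16072 = 10.01

10.01 (Weibull m)


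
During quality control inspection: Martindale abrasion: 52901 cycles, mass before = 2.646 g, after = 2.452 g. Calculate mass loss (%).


Formula: Mass loss% = ((m_before - m_after) / m_before) * 100
Step 1: Mass loss = 2.646 - 2.452 = 0.194 g
Step 2: Ratio = 0.194 / 2.646 = 0.0733182
Step 3: Mass loss% = 0.0733182 * 100 = 7.33182% ≈ 7.33%

7.33%


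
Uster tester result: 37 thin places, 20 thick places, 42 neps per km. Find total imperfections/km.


Formula: Total = thin places + thick places + neps
Total = 37 + 20 + 42
Total = 99 imperfections/km

99 imperfections/km


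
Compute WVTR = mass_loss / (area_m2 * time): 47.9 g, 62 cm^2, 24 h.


Formula: WVTR = mass_loss / (area * time)
Step 1: Convert area: 62 cm^2 = 0.0062 m^2
Step 2: WVTR = 47.9 g / (0.0062 m^2 * 24 h)
Step 3: WVTR = 47.9 / 0.1488 = 321.9 g/m^2/h

321.9 g/m^2/h


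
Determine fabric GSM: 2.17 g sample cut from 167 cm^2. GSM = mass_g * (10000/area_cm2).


Formula: GSM = mass_g / area_m2
Step 1: Convert area: 167 cm^2 = 167 / 10000 = 0.0167 m^2
Step 2: GSM = 2.17 g / 0.0167 m^2 = 129.9 g/m^2

129.9 g/m^2


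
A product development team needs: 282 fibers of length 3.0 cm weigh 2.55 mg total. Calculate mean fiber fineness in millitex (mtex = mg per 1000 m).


Formula: fineness (mtex) = mass (mg) / total length (km) = (mass_mg / total_length_m) * 1000
Step 1: Convert fiber length: 3.0 cm = 0.03 m
Step 2: Total fiber length = 282 * 0.03 = 8.46 m
Step 3: Linear density = 2.55 mg / 8.46 m = 0.3014 mg/m
Step 4: fineness = 0.3014 * 1000 = 301.4 mtex

301.4 mtex


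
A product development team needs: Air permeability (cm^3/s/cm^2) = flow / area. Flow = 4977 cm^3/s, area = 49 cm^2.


Formula: Air Permeability = Airflow / Test Area
AP = 4977 cm^3/s / 49 cm^2
AP = 101.6 cm^3/s/cm^2

101.6 cm^3/s/cm^2


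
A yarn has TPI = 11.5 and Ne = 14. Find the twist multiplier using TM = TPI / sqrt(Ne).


Formula: TM = TPI / sqrt(Ne)
Step 1: sqrt(Ne) = sqrt(14) = 3.7417
Step 2: TM = 11.5 / 3.7417 = 3.07

3.07 TM


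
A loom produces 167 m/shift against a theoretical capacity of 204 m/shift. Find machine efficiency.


Formula: Efficiency% = (Actual output / Theoretical output) * 100
Efficiency% = (167 / 204) * 100
Efficiency% = 0.818627 * 100 = 81.8627% ≈ 81.9%

81.9%


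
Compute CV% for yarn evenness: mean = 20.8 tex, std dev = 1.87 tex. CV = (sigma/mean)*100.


Formula: CV% = (standard deviation / mean) * 100
Step 1: Ratio = 1.87 / 20.8 = 0.089904
Step 2: CV% = 0.089904 * 100 = 8.9904% ≈ 9.0%

9.0%


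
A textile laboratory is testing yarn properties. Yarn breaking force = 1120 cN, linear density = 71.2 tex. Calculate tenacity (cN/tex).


Formula: Tenacity = Breaking force / Linear density
Tenacity = 1120 cN / 71.2 tex
Tenacity = 15.73 cN/tex

15.73 cN/tex


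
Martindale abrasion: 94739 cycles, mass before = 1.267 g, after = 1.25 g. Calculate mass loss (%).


Formula: Mass loss% = ((m_before - m_after) / m_before) * 100
Step 1: Mass loss = 1.267 - 1.25 = 0.017 g
Step 2: Ratio = 0.017 / 1.267 = 0.0134175
Step 3: Mass loss% = 0.0134175 * 100 = 1.34175% ≈ 1.34%

1.34%


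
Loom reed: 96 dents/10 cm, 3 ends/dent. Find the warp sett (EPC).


Formula: EPC = (dents per 10 cm * ends per dent) / 10
Step 1: Total ends per 10 cm = 96 * 3 = 288
Step 2: EPC = 288 / 10 = 28.8 ends/cm

28.8 ends/cm


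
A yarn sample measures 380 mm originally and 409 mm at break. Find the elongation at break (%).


Formula: Elongation (%) = ((L_break - L0) / L0) * 100
Step 1: Extension = 409 - 380 = 29 mm
Step 2: Elongation = (29 / 380) * 100
Step 3: Elongation = 0.076316 * 100 = 7.6316% ≈ 7.6%

7.6%


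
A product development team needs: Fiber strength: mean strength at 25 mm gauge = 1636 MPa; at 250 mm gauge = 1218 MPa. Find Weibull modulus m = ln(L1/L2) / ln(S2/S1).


Formula: m = ln(L1/L2) / ln(S2/S1)
Step 1: ln(L1/L2) = ln(25/250) = -2.30259
Step 2: S2/S1 = 1218/1636 = 0.7445
Step 3: ln(S2/S1) = ln(0.7445) = -0.29504
Step 4: m = -2.30259 / -0.29504 = 7.80

7.80 (Weibull m)


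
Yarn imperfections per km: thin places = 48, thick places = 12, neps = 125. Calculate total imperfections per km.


Formula: Total = thin places + thick places + neps
Total = 48 + 12 + 125
Total = 185 imperfections/km

185 imperfections/km


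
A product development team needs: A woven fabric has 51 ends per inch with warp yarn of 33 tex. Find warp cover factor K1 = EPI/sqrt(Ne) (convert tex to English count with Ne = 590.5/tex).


Formula: K1 = EPI / sqrt(Ne), with Ne = 590.5 / tex_warp
Step 1: Ne = 590.5 / 33 = 17.894
Step 2: sqrt(Ne) = sqrt(17.894) = 4.2301
Step 3: K1 = 51 / 4.2301 = 12.1

12.1


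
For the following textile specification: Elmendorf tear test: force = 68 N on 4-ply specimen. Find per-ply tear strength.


Formula: Per-ply strength = Total force / Number of plies
Per-ply = 68 N / 4
Per-ply = 17 N

17 N


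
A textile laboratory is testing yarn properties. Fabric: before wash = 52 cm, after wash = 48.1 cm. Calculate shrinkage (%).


Formula: Shrinkage% = ((L_before - L_after) / L_before) * 100
Step 1: Shrinkage = 52 - 48.1 = 3.9 cm
Step 2: Shrinkage% = (3.9 / 52) * 100
Step 3: Shrinkage% = 0.075 * 100 = 7.5%

7.5%


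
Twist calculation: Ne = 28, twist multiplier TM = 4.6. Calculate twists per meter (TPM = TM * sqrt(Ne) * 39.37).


Formula: TPM = TM * sqrt(Ne) * 39.37
Step 1: sqrt(Ne) = sqrt(28) = 5.2915
Step 2: TM * sqrt(Ne) = 4.6 * 5.2915 = 24.3409
Step 3: TPM = 24.3409 * 39.37 = 958 twists/m

958 twists/m


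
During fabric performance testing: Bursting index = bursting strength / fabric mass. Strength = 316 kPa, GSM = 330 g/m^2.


Formula: Bursting Index = Bursting Strength / Fabric GSM
BI = 316 kPa / 330 g/m^2
BI = 0.958 kPa/(g/m^2)

0.958 kPa/(g/m^2)


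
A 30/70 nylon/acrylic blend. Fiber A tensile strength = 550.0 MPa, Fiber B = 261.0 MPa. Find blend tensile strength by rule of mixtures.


Formula: Blend property = (fraction_A * property_A) + (fraction_B * property_B)
Step 1: Contribution A = 30/100 * 550.0 MPa = 165.0 MPa
Step 2: Contribution B = 70/100 * 261.0 MPa = 182.7 MPa
Step 3: Blend tensile strength = 165.0 + 182.7 = 347.7 MPa

347.7 MPa


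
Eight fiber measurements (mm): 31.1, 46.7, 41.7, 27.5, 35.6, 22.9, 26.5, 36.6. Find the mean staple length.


Formula: Mean = sum of lengths / count
Sum = 31.1 + 46.7 + 41.7 + 27.5 + 35.6 + 22.9 + 26.5 + 36.6
Sum = 268.6 mm
Mean = 268.6 / 8 = 33.58 mm

33.58 mm


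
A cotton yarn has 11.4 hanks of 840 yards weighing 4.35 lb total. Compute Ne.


Formula: Ne = hanks / mass_lb
Substituting: Ne = 11.4 / 4.35
Ne = 2.6

2.6 Ne


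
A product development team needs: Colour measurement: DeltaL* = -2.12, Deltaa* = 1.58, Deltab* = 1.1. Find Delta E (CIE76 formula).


Formula: Delta E = sqrt(dL*^2 + da*^2 + db*^2)
Step 1: dL*^2 = (-2.12)^2 = 4.4944
Step 2: da*^2 = 1.58^2 = 2.4964
Step 3: db*^2 = 1.1^2 = 1.21
Step 4: Sum = 4.4944 + 2.4964 + 1.21 = 8.2008
Step 5: Delta E = sqrt(8.2008) = 2.86

2.86 Delta E


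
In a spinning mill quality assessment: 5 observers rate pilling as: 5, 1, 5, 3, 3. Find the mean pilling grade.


Formula: Mean = sum / count
Sum = 5 + 1 + 5 + 3 + 3 = 17
Mean = 17 / 5 = 3.4

3.4


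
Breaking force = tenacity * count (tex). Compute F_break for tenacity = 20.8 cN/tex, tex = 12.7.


Formula: Breaking force = Tenacity * Linear density
F = 20.8 cN/tex * 12.7 tex
F = 264.16 cN

264.16 cN


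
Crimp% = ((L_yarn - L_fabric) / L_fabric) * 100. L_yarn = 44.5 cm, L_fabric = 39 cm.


Formula: Crimp% = ((L_yarn - L_fabric) / L_fabric) * 100
Step 1: Extension = 44.5 - 39 = 5.5 cm
Step 2: Crimp% = (5.5 / 39) * 100
Step 3: Crimp% = 0.141026 * 100 = 14.1026% ≈ 14.1%

14.1%


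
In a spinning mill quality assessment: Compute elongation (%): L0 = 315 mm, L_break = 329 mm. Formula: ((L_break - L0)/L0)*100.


Formula: Elongation (%) = ((L_break - L0) / L0) * 100
Step 1: Extension = 329 - 315 = 14 mm
Step 2: Elongation = (14 / 315) * 100
Step 3: Elongation = 0.044444 * 100 = 4.4444% ≈ 4.4%

4.4%


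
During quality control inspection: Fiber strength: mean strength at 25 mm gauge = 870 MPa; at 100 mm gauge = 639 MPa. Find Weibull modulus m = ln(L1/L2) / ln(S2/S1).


Formula: m = ln(L1/L2) / ln(S2/S1)
Step 1: ln(L1/L2) = ln(25/100) = -1.38629
Step 2: S2/S1 = 639/870 = 0.73448
Step 3: ln(S2/S1) = ln(0.73448) = -0.30859
Step 4: m = -1.38629 / -0.30859 = 4.49

4.49 (Weibull m)


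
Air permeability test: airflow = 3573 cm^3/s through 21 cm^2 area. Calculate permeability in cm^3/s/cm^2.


Formula: Air Permeability = Airflow / Test Area
AP = 3573 cm^3/s / 21 cm^2
AP = 170.1 cm^3/s/cm^2

170.1 cm^3/s/cm^2


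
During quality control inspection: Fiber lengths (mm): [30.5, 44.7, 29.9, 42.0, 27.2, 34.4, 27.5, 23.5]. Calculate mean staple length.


Formula: Mean = sum of lengths / count
Sum = 30.5 + 44.7 + 29.9 + 42.0 + 27.2 + 34.4 + 27.5 + 23.5
Sum = 259.7 mm
Mean = 259.7 / 8 = 32.46 mm

32.46 mm


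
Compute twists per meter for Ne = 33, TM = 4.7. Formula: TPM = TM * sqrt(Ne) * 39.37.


Formula: TPM = TM * sqrt(Ne) * 39.37
Step 1: sqrt(Ne) = sqrt(33) = 5.7446
Step 2: TM * sqrt(Ne) = 4.7 * 5.7446 = 26.9996
Step 3: TPM = 26.9996 * 39.37 = 1063 twists/m

1063 twists/m


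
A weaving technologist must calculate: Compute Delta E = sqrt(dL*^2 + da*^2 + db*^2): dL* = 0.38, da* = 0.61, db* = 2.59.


Formula: Delta E = sqrt(dL*^2 + da*^2 + db*^2)
Step 1: dL*^2 = 0.38^2 = 0.1444
Step 2: da*^2 = 0.61^2 = 0.3721
Step 3: db*^2 = 2.59^2 = 6.7081
Step 4: Sum = 0.1444 + 0.3721 + 6.7081 = 7.2246
Step 5: Delta E = sqrt(7.2246) = 2.69

2.69 Delta E


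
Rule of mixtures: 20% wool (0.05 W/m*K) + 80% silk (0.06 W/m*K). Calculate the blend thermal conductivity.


Formula: Blend property = (fraction_A * property_A) + (fraction_B * property_B)
Step 1: Contribution A = 20/100 * 0.05 W/m*K = 0.01 W/m*K
Step 2: Contribution B = 80/100 * 0.06 W/m*K = 0.048 W/m*K
Step 3: Blend thermal conductivity = 0.01 + 0.048 = 0.058 W/m*K

0.058 W/m*K


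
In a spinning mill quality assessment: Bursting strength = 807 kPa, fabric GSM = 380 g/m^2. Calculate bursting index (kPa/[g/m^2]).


Formula: Bursting Index = Bursting Strength / Fabric GSM
BI = 807 kPa / 380 g/m^2
BI = 2.124 kPa/(g/m^2)

2.124 kPa/(g/m^2)


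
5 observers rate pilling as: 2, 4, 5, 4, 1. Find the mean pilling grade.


Formula: Mean = sum / count
Sum = 2 + 4 + 5 + 4 + 1 = 16
Mean = 16 / 5 = 3.2

3.2


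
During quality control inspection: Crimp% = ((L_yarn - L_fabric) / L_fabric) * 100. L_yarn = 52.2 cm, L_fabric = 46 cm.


Formula: Crimp% = ((L_yarn - L_fabric) / L_fabric) * 100
Step 1: Extension = 52.2 - 46 = 6.2 cm
Step 2: Crimp% = (6.2 / 46) * 100
Step 3: Crimp% = 0.134783 * 100 = 13.4783% ≈ 13.5%

13.5%


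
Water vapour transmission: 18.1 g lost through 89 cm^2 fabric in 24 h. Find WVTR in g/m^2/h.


Formula: WVTR = mass_loss / (area * time)
Step 1: Convert area: 89 cm^2 = 0.0089 m^2
Step 2: WVTR = 18.1 g / (0.0089 m^2 * 24 h)
Step 3: WVTR = 18.1 / 0.2136 = 84.7 g/m^2/h

84.7 g/m^2/h


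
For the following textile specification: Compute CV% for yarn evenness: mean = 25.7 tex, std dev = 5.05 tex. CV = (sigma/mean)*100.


Formula: CV% = (standard deviation / mean) * 100
Step 1: Ratio = 5.05 / 25.7 = 0.196498
Step 2: CV% = 0.196498 * 100 = 19.6498% ≈ 19.6%

19.6%


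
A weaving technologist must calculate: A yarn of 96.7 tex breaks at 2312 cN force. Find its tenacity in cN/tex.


Formula: Tenacity = Breaking force / Linear density
Tenacity = 2312 cN / 96.7 tex
Tenacity = 23.91 cN/tex

23.91 cN/tex


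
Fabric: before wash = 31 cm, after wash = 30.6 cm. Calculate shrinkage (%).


Formula: Shrinkage% = ((L_before - L_after) / L_before) * 100
Step 1: Shrinkage = 31 - 30.6 = 0.4 cm
Step 2: Shrinkage% = (0.4 / 31) * 100
Step 3: Shrinkage% = 0.012903 * 100 = 1.2903% ≈ 1.3%

1.3%


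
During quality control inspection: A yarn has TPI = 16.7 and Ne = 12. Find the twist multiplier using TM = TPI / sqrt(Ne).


Formula: TM = TPI / sqrt(Ne)
Step 1: sqrt(Ne) = sqrt(12) = 3.4641
Step 2: TM = 16.7 / 3.4641 = 4.82

4.82 TM


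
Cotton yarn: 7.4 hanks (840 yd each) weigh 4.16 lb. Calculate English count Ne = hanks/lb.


Formula: Ne = hanks / mass_lb
Substituting: Ne = 7.4 / 4.16
Ne = 1.8

1.8 Ne


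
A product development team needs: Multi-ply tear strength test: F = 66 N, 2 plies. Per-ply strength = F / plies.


Formula: Per-ply strength = Total force / Number of plies
Per-ply = 66 N / 2
Per-ply = 33 N

33 N


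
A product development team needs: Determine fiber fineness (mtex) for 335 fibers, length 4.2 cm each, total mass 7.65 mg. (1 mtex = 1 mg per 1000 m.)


Formula: fineness (mtex) = mass (mg) / total length (km) = (mass_mg / total_length_m) * 1000
Step 1: Convert fiber length: 4.2 cm = 0.042 m
Step 2: Total fiber length = 335 * 0.042 = 14.07 m
Step 3: Linear density = 7.65 mg / 14.07 m = 0.5437 mg/m
Step 4: fineness = 0.5437 * 1000 = 543.7 mtex

543.7 mtex


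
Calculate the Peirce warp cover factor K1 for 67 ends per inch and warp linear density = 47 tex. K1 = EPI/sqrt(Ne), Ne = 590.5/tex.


Formula: K1 = EPI / sqrt(Ne), with Ne = 590.5 / tex_warp
Step 1: Ne = 590.5 / 47 = 12.564
Step 2: sqrt(Ne) = sqrt(12.564) = 3.5446
Step 3: K1 = 67 / 3.5446 = 18.9

18.9


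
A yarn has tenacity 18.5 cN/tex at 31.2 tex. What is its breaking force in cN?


Formula: Breaking force = Tenacity * Linear density
F = 18.5 cN/tex * 31.2 tex
F = 577.20 cN

577.20 cN


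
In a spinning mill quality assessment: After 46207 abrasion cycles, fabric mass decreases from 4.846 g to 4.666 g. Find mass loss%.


Formula: Mass loss% = ((m_before - m_after) / m_before) * 100
Step 1: Mass loss = 4.846 - 4.666 = 0.18 g
Step 2: Ratio = 0.18 / 4.846 = 0.037144
Step 3: Mass loss% = 0.037144 * 100 = 3.7144% ≈ 3.71%

3.71%


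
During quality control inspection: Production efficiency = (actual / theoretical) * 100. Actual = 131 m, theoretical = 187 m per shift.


Formula: Efficiency% = (Actual output / Theoretical output) * 100
Efficiency% = (131 / 187) * 100
Efficiency% = 0.700535 * 100 = 70.0535% ≈ 70.1%

70.1%


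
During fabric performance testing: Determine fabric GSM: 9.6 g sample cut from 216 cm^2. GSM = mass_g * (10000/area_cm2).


Formula: GSM = mass_g / area_m2
Step 1: Convert area: 216 cm^2 = 216 / 10000 = 0.0216 m^2
Step 2: GSM = 9.6 g / 0.0216 m^2 = 444.4 g/m^2

444.4 g/m^2


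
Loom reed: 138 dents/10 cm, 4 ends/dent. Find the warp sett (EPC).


Formula: EPC = (dents per 10 cm * ends per dent) / 10
Step 1: Total ends per 10 cm = 138 * 4 = 552
Step 2: EPC = 552 / 10 = 55.2 ends/cm

55.2 ends/cm


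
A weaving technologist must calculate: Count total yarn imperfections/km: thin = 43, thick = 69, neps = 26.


Formula: Total = thin places + thick places + neps
Total = 43 + 69 + 26
Total = 138 imperfections/km

138 imperfections/km


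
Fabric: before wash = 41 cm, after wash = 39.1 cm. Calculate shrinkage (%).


Formula: Shrinkage% = ((L_before - L_after) / L_before) * 100
Step 1: Shrinkage = 41 - 39.1 = 1.9 cm
Step 2: Shrinkage% = (1.9 / 41) * 100
Step 3: Shrinkage% = 0.046341 * 100 = 4.6341% ≈ 4.6%

4.6%


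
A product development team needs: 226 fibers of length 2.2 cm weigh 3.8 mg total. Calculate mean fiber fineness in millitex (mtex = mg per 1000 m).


Formula: fineness (mtex) = mass (mg) / total length (km) = (mass_mg / total_length_m) * 1000
Step 1: Convert fiber length: 2.2 cm = 0.022 m
Step 2: Total fiber length = 226 * 0.022 = 4.972 m
Step 3: Linear density = 3.8 mg / 4.972 m = 0.7643 mg/m
Step 4: fineness = 0.7643 * 1000 = 764.3 mtex

764.3 mtex


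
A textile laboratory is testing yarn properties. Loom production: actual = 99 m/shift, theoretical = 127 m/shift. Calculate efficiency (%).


Formula: Efficiency% = (Actual output / Theoretical output) * 100
Efficiency% = (99 / 127) * 100
Efficiency% = 0.779528 * 100 = 77.9528% ≈ 78.0%

78.0%


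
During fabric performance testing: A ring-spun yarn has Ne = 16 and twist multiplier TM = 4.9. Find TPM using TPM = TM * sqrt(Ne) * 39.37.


Formula: TPM = TM * sqrt(Ne) * 39.37
Step 1: sqrt(Ne) = sqrt(16) = 4
Step 2: TM * sqrt(Ne) = 4.9 * 4 = 19.6
Step 3: TPM = 19.6 * 39.37 = 772 twists/m

772 twists/m


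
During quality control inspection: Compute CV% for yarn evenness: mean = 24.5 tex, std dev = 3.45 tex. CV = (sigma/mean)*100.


Formula: CV% = (standard deviation / mean) * 100
Step 1: Ratio = 3.45 / 24.5 = 0.140816
Step 2: CV% = 0.140816 * 100 = 14.0816% ≈ 14.1%

14.1%


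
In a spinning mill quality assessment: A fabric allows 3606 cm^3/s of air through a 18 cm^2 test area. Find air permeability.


Formula: Air Permeability = Airflow / Test Area
AP = 3606 cm^3/s / 18 cm^2
AP = 200.3 cm^3/s/cm^2

200.3 cm^3/s/cm^2


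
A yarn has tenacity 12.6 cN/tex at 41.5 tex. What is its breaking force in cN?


Formula: Breaking force = Tenacity * Linear density
F = 12.6 cN/tex * 41.5 tex
F = 522.90 cN

522.90 cN


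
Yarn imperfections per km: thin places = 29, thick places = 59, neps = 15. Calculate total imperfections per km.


Formula: Total = thin places + thick places + neps
Total = 29 + 59 + 15
Total = 103 imperfections/km

103 imperfections/km


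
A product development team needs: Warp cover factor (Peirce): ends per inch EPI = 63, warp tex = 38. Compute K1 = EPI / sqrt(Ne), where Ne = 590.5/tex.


Formula: K1 = EPI / sqrt(Ne), with Ne = 590.5 / tex_warp
Step 1: Ne = 590.5 / 38 = 15.539
Step 2: sqrt(Ne) = sqrt(15.539) = 3.942
Step 3: K1 = 63 / 3.942 = 16.0

16.0


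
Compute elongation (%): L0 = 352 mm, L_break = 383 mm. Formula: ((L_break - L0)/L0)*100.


Formula: Elongation (%) = ((L_break - L0) / L0) * 100
Step 1: Extension = 383 - 352 = 31 mm
Step 2: Elongation = (31 / 352) * 100
Step 3: Elongation = 0.088068 * 100 = 8.8068% ≈ 8.8%

8.8%


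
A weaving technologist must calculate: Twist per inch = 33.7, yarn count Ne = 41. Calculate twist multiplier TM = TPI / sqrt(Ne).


Formula: TM = TPI / sqrt(Ne)
Step 1: sqrt(Ne) = sqrt(41) = 6.4031
Step 2: TM = 33.7 / 6.4031 = 5.26

5.26 TM


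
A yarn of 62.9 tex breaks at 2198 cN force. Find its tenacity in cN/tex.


Formula: Tenacity = Breaking force / Linear density
Tenacity = 2198 cN / 62.9 tex
Tenacity = 34.94 cN/tex

34.94 cN/tex


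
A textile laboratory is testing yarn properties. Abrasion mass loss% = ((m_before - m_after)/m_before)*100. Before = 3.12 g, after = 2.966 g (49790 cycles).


Formula: Mass loss% = ((m_before - m_after) / m_before) * 100
Step 1: Mass loss = 3.12 - 2.966 = 0.154 g
Step 2: Ratio = 0.154 / 3.12 = 0.049359
Step 3: Mass loss% = 0.049359 * 100 = 4.9359% ≈ 4.94%

4.94%


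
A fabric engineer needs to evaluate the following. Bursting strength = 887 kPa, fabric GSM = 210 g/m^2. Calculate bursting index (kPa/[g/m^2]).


Formula: Bursting Index = Bursting Strength / Fabric GSM
BI = 887 kPa / 210 g/m^2
BI = 4.224 kPa/(g/m^2)

4.224 kPa/(g/m^2)


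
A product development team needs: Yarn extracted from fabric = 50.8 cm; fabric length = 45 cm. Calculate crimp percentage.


Formula: Crimp% = ((L_yarn - L_fabric) / L_fabric) * 100
Step 1: Extension = 50.8 - 45 = 5.8 cm
Step 2: Crimp% = (5.8 / 45) * 100
Step 3: Crimp% = 0.128889 * 100 = 12.8889% ≈ 12.9%

12.9%


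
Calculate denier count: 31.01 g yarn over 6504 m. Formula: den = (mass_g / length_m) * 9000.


Formula: den = (mass_g / length_m) * 9000
Substituting: den = (31.01 / 6504) * 9000
Intermediate: 31.01 / 6504 = 0.00476784 g/m
den = 0.00476784 * 9000 = 42.9 denier

42.9 denier


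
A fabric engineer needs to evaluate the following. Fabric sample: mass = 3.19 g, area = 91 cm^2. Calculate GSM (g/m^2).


Formula: GSM = mass_g / area_m2
Step 1: Convert area: 91 cm^2 = 91 / 10000 = 0.0091 m^2
Step 2: GSM = 3.19 g / 0.0091 m^2 = 350.5 g/m^2

350.5 g/m^2


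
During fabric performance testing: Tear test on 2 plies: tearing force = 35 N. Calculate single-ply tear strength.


Formula: Per-ply strength = Total force / Number of plies
Per-ply = 35 N / 2
Per-ply = 17.5 N

17.5 N


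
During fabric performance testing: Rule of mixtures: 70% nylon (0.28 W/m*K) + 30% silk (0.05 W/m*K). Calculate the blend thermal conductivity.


Formula: Blend property = (fraction_A * property_A) + (fraction_B * property_B)
Step 1: Contribution A = 70/100 * 0.28 W/m*K = 0.196 W/m*K
Step 2: Contribution B = 30/100 * 0.05 W/m*K = 0.015 W/m*K
Step 3: Blend thermal conductivity = 0.196 + 0.015 = 0.211 W/m*K

0.211 W/m*K


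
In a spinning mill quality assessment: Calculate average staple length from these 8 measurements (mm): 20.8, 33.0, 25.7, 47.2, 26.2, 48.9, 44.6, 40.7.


Formula: Mean = sum of lengths / count
Sum = 20.8 + 33.0 + 25.7 + 47.2 + 26.2 + 48.9 + 44.6 + 40.7
Sum = 287.1 mm
Mean = 287.1 / 8 = 35.89 mm

35.89 mm


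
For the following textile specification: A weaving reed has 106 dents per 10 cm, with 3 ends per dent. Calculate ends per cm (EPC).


Formula: EPC = (dents per 10 cm * ends per dent) / 10
Step 1: Total ends per 10 cm = 106 * 3 = 318
Step 2: EPC = 318 / 10 = 31.8 ends/cm

31.8 ends/cm


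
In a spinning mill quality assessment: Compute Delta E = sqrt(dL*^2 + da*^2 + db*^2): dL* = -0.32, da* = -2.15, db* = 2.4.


Formula: Delta E = sqrt(dL*^2 + da*^2 + db*^2)
Step 1: dL*^2 = (-0.32)^2 = 0.1024
Step 2: da*^2 = (-2.15)^2 = 4.6225
Step 3: db*^2 = 2.4^2 = 5.76
Step 4: Sum = 0.1024 + 4.6225 + 5.76 = 10.4849
Step 5: Delta E = sqrt(10.4849) = 3.24

3.24 Delta E


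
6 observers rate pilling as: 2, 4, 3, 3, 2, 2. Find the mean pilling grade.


Formula: Mean = sum / count
Sum = 2 + 4 + 3 + 3 + 2 + 2 = 16
Mean = 16 / 6 = 2.7

2.7


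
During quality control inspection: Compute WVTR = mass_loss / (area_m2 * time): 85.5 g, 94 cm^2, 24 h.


Formula: WVTR = mass_loss / (area * time)
Step 1: Convert area: 94 cm^2 = 0.0094 m^2
Step 2: WVTR = 85.5 g / (0.0094 m^2 * 24 h)
Step 3: WVTR = 85.5 / 0.2256 = 379.0 g/m^2/h

379.0 g/m^2/h


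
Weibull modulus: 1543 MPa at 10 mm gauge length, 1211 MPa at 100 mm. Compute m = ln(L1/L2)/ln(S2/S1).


Formula: m = ln(L1/L2) / ln(S2/S1)
Step 1: ln(L1/L2) = ln(10/100) = -2.30259
Step 2: S2/S1 = 1211/1543 = 0.78483
Step 3: ln(S2/S1) = ln(0.78483) = -0.24229
Step 4: m = -2.30259 / -0.24229 = 9.50

9.50 (Weibull m)


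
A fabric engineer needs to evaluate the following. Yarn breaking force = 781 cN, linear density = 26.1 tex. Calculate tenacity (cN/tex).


Formula: Tenacity = Breaking force / Linear density
Tenacity = 781 cN / 26.1 tex
Tenacity = 29.92 cN/tex

29.92 cN/tex


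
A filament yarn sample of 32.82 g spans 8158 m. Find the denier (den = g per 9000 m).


Formula: den = (mass_g / length_m) * 9000
Substituting: den = (32.82 / 8158) * 9000
Intermediate: 32.82 / 8158 = 0.00402304 g/m
den = 0.00402304 * 9000 = 36.2 denier

36.2 denier


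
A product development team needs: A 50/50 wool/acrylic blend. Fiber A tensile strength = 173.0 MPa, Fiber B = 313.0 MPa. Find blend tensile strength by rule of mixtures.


Formula: Blend property = (fraction_A * property_A) + (fraction_B * property_B)
Step 1: Contribution A = 50/100 * 173.0 MPa = 86.5 MPa
Step 2: Contribution B = 50/100 * 313.0 MPa = 156.5 MPa
Step 3: Blend tensile strength = 86.5 + 156.5 = 243.0 MPa

243.0 MPa
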